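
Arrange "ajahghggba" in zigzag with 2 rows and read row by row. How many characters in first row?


Zigzag "ajahghggba" into 2 rows:
Placing characters:
  'a' => row 0
  'j' => row 1
  'a' => row 0
  'h' => row 1
  'g' => row 0
  'h' => row 1
  'g' => row 0
  'g' => row 1
  'b' => row 0
  'a' => row 1
Rows:
  Row 0: "aaggb"
  Row 1: "jhhga"
First row length: 5

5


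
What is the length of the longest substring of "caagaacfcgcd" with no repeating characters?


Input: "caagaacfcgcd"
Sliding window (track last position of each char):
  Position 0 ('c'): window [0,0] length 1 -- new best
  Position 1 ('a'): window [0,1] length 2 -- new best
  Position 2 ('a'): repeat (last at 1), move window start to 2
  Position 2 ('a'): window [2,2] length 1
  Position 3 ('g'): window [2,3] length 2
  Position 4 ('a'): repeat (last at 2), move window start to 3
  Position 4 ('a'): window [3,4] length 2
  Position 5 ('a'): repeat (last at 4), move window start to 5
  Position 5 ('a'): window [5,5] length 1
  Position 6 ('c'): window [5,6] length 2
  Position 7 ('f'): window [5,7] length 3 -- new best
  Position 8 ('c'): repeat (last at 6), move window start to 7
  Position 8 ('c'): window [7,8] length 2
  Position 9 ('g'): window [7,9] length 3
  Position 10 ('c'): repeat (last at 8), move window start to 9
  Position 10 ('c'): window [9,10] length 2
  Position 11 ('d'): window [9,11] length 3
Longest substring with no repeats: "acf" with length 3

3


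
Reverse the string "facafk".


Input: facafk
Reading characters right to left:
  Position 5: 'k'
  Position 4: 'f'
  Position 3: 'a'
  Position 2: 'c'
  Position 1: 'a'
  Position 0: 'f'
Reversed: kfacaf

kfacaf


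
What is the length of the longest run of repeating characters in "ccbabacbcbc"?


Input: "ccbabacbcbc"
Scanning for longest run:
  Position 1 ('c'): continues run of 'c', length=2
  Position 2 ('b'): new char, reset run to 1
  Position 3 ('a'): new char, reset run to 1
  Position 4 ('b'): new char, reset run to 1
  Position 5 ('a'): new char, reset run to 1
  Position 6 ('c'): new char, reset run to 1
  Position 7 ('b'): new char, reset run to 1
  Position 8 ('c'): new char, reset run to 1
  Position 9 ('b'): new char, reset run to 1
  Position 10 ('c'): new char, reset run to 1
Longest run: 'c' with length 2

2


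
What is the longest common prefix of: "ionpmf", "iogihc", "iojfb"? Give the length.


Words: ionpmf, iogihc, iojfb
  Position 0: all 'i' => match
  Position 1: all 'o' => match
  Position 2: ('n', 'g', 'j') => mismatch, stop
LCP = "io" (length 2)

2


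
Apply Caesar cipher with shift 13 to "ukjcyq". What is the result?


Caesar cipher: shift "ukjcyq" by 13
  'u' (pos 20) + 13 = pos 7 = 'h'
  'k' (pos 10) + 13 = pos 23 = 'x'
  'j' (pos 9) + 13 = pos 22 = 'w'
  'c' (pos 2) + 13 = pos 15 = 'p'
  'y' (pos 24) + 13 = pos 11 = 'l'
  'q' (pos 16) + 13 = pos 3 = 'd'
Result: hxwpld

hxwpld


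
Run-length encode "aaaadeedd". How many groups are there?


Input: aaaadeedd
Scanning for consecutive runs:
  Group 1: 'a' x 4 (positions 0-3)
  Group 2: 'd' x 1 (positions 4-4)
  Group 3: 'e' x 2 (positions 5-6)
  Group 4: 'd' x 2 (positions 7-8)
Total groups: 4

4


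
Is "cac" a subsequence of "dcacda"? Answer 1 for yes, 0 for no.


Check if "cac" is a subsequence of "dcacda"
Greedy scan:
  Position 0 ('d'): no match needed
  Position 1 ('c'): matches sub[0] = 'c'
  Position 2 ('a'): matches sub[1] = 'a'
  Position 3 ('c'): matches sub[2] = 'c'
  Position 4 ('d'): no match needed
  Position 5 ('a'): no match needed
All 3 characters matched => is a subsequence

1


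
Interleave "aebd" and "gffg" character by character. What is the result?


Interleaving "aebd" and "gffg":
  Position 0: 'a' from first, 'g' from second => "ag"
  Position 1: 'e' from first, 'f' from second => "ef"
  Position 2: 'b' from first, 'f' from second => "bf"
  Position 3: 'd' from first, 'g' from second => "dg"
Result: agefbfdg

agefbfdg


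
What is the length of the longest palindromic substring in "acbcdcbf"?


Input: "acbcdcbf"
Checking substrings for palindromes:
  [2:7] "bcdcb" (len 5) => palindrome
  [1:4] "cbc" (len 3) => palindrome
  [3:6] "cdc" (len 3) => palindrome
Longest palindromic substring: "bcdcb" with length 5

5


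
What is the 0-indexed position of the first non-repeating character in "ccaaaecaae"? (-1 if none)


Input: ccaaaecaae
Character frequencies:
  'a': 5
  'c': 3
  'e': 2
Scanning left to right for freq == 1:
  Position 0 ('c'): freq=3, skip
  Position 1 ('c'): freq=3, skip
  Position 2 ('a'): freq=5, skip
  Position 3 ('a'): freq=5, skip
  Position 4 ('a'): freq=5, skip
  Position 5 ('e'): freq=2, skip
  Position 6 ('c'): freq=3, skip
  Position 7 ('a'): freq=5, skip
  Position 8 ('a'): freq=5, skip
  Position 9 ('e'): freq=2, skip
  No unique character found => answer = -1

-1


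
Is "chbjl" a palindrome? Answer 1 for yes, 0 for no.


Input: chbjl
Reversed: ljbhc
  Compare pos 0 ('c') with pos 4 ('l'): MISMATCH
  Compare pos 1 ('h') with pos 3 ('j'): MISMATCH
Result: not a palindrome

0


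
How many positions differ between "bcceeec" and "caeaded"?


Comparing "bcceeec" and "caeaded" position by position:
  Position 0: 'b' vs 'c' => DIFFER
  Position 1: 'c' vs 'a' => DIFFER
  Position 2: 'c' vs 'e' => DIFFER
  Position 3: 'e' vs 'a' => DIFFER
  Position 4: 'e' vs 'd' => DIFFER
  Position 5: 'e' vs 'e' => same
  Position 6: 'c' vs 'd' => DIFFER
Positions that differ: 6

6


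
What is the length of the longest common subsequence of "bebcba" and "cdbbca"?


LCS of "bebcba" and "cdbbca"
DP table:
           c    d    b    b    c    a
      0    0    0    0    0    0    0
  b   0    0    0    1    1    1    1
  e   0    0    0    1    1    1    1
  b   0    0    0    1    2    2    2
  c   0    1    1    1    2    3    3
  b   0    1    1    2    2    3    3
  a   0    1    1    2    2    3    4
LCS length = dp[6][6] = 4

4


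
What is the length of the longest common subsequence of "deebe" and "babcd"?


LCS of "deebe" and "babcd"
DP table:
           b    a    b    c    d
      0    0    0    0    0    0
  d   0    0    0    0    0    1
  e   0    0    0    0    0    1
  e   0    0    0    0    0    1
  b   0    1    1    1    1    1
  e   0    1    1    1    1    1
LCS length = dp[5][5] = 1

1


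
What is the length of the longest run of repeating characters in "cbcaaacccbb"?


Input: "cbcaaacccbb"
Scanning for longest run:
  Position 1 ('b'): new char, reset run to 1
  Position 2 ('c'): new char, reset run to 1
  Position 3 ('a'): new char, reset run to 1
  Position 4 ('a'): continues run of 'a', length=2
  Position 5 ('a'): continues run of 'a', length=3
  Position 6 ('c'): new char, reset run to 1
  Position 7 ('c'): continues run of 'c', length=2
  Position 8 ('c'): continues run of 'c', length=3
  Position 9 ('b'): new char, reset run to 1
  Position 10 ('b'): continues run of 'b', length=2
Longest run: 'a' with length 3

3


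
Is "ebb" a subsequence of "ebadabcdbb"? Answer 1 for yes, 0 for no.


Check if "ebb" is a subsequence of "ebadabcdbb"
Greedy scan:
  Position 0 ('e'): matches sub[0] = 'e'
  Position 1 ('b'): matches sub[1] = 'b'
  Position 2 ('a'): no match needed
  Position 3 ('d'): no match needed
  Position 4 ('a'): no match needed
  Position 5 ('b'): matches sub[2] = 'b'
  Position 6 ('c'): no match needed
  Position 7 ('d'): no match needed
  Position 8 ('b'): no match needed
  Position 9 ('b'): no match needed
All 3 characters matched => is a subsequence

1


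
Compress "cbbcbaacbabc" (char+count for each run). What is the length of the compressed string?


Input: cbbcbaacbabc
Runs:
  'c' x 1 => "c1"
  'b' x 2 => "b2"
  'c' x 1 => "c1"
  'b' x 1 => "b1"
  'a' x 2 => "a2"
  'c' x 1 => "c1"
  'b' x 1 => "b1"
  'a' x 1 => "a1"
  'b' x 1 => "b1"
  'c' x 1 => "c1"
Compressed: "c1b2c1b1a2c1b1a1b1c1"
Compressed length: 20

20


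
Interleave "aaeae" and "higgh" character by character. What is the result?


Interleaving "aaeae" and "higgh":
  Position 0: 'a' from first, 'h' from second => "ah"
  Position 1: 'a' from first, 'i' from second => "ai"
  Position 2: 'e' from first, 'g' from second => "eg"
  Position 3: 'a' from first, 'g' from second => "ag"
  Position 4: 'e' from first, 'h' from second => "eh"
Result: ahaiegageh

ahaiegageh


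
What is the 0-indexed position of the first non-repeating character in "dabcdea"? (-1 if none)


Input: dabcdea
Character frequencies:
  'a': 2
  'b': 1
  'c': 1
  'd': 2
  'e': 1
Scanning left to right for freq == 1:
  Position 0 ('d'): freq=2, skip
  Position 1 ('a'): freq=2, skip
  Position 2 ('b'): unique! => answer = 2

2


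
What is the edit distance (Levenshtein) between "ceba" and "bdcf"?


Computing edit distance: "ceba" -> "bdcf"
DP table:
           b    d    c    f
      0    1    2    3    4
  c   1    1    2    2    3
  e   2    2    2    3    3
  b   3    2    3    3    4
  a   4    3    3    4    4
Edit distance = dp[4][4] = 4

4


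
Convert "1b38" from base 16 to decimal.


Input: "1b38" in base 16
Positional expansion:
  Digit '1' (value 1) x 16^3 = 4096
  Digit 'b' (value 11) x 16^2 = 2816
  Digit '3' (value 3) x 16^1 = 48
  Digit '8' (value 8) x 16^0 = 8
Sum = 6968

6968


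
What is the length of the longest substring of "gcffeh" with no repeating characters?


Input: "gcffeh"
Sliding window (track last position of each char):
  Position 0 ('g'): window [0,0] length 1 -- new best
  Position 1 ('c'): window [0,1] length 2 -- new best
  Position 2 ('f'): window [0,2] length 3 -- new best
  Position 3 ('f'): repeat (last at 2), move window start to 3
  Position 3 ('f'): window [3,3] length 1
  Position 4 ('e'): window [3,4] length 2
  Position 5 ('h'): window [3,5] length 3
Longest substring with no repeats: "gcf" with length 3

3


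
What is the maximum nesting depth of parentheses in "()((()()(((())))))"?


Input: "()((()()(((())))))"
Tracking depth:
  Position 0 '(': depth becomes 1
  Position 1 ')': depth becomes 0
  Position 2 '(': depth becomes 1
  Position 3 '(': depth becomes 2
  Position 4 '(': depth becomes 3
  Position 5 ')': depth becomes 2
  Position 6 '(': depth becomes 3
  Position 7 ')': depth becomes 2
  Position 8 '(': depth becomes 3
  Position 9 '(': depth becomes 4
  Position 10 '(': depth becomes 5
  Position 11 '(': depth becomes 6
  Position 12 ')': depth becomes 5
  Position 13 ')': depth becomes 4
  Position 14 ')': depth becomes 3
  Position 15 ')': depth becomes 2
  Position 16 ')': depth becomes 1
  Position 17 ')': depth becomes 0
Maximum depth reached: 6

6


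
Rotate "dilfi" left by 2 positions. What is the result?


Input: "dilfi", rotate left by 2
First 2 characters: "di"
Remaining characters: "lfi"
Concatenate remaining + first: "lfi" + "di" = "lfidi"

lfidi


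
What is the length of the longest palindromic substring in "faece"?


Input: "faece"
Checking substrings for palindromes:
  [2:5] "ece" (len 3) => palindrome
Longest palindromic substring: "ece" with length 3

3


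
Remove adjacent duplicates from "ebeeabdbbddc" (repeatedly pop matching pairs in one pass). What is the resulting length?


Input: ebeeabdbbddc
Stack-based adjacent duplicate removal:
  Read 'e': push. Stack: e
  Read 'b': push. Stack: eb
  Read 'e': push. Stack: ebe
  Read 'e': matches stack top 'e' => pop. Stack: eb
  Read 'a': push. Stack: eba
  Read 'b': push. Stack: ebab
  Read 'd': push. Stack: ebabd
  Read 'b': push. Stack: ebabdb
  Read 'b': matches stack top 'b' => pop. Stack: ebabd
  Read 'd': matches stack top 'd' => pop. Stack: ebab
  Read 'd': push. Stack: ebabd
  Read 'c': push. Stack: ebabdc
Final stack: "ebabdc" (length 6)

6


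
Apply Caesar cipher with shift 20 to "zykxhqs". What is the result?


Caesar cipher: shift "zykxhqs" by 20
  'z' (pos 25) + 20 = pos 19 = 't'
  'y' (pos 24) + 20 = pos 18 = 's'
  'k' (pos 10) + 20 = pos 4 = 'e'
  'x' (pos 23) + 20 = pos 17 = 'r'
  'h' (pos 7) + 20 = pos 1 = 'b'
  'q' (pos 16) + 20 = pos 10 = 'k'
  's' (pos 18) + 20 = pos 12 = 'm'
Result: tserbkm

tserbkm


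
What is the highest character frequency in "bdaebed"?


Input: bdaebed
Character counts:
  'a': 1
  'b': 2
  'd': 2
  'e': 2
Maximum frequency: 2

2


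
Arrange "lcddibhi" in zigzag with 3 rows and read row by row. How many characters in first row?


Zigzag "lcddibhi" into 3 rows:
Placing characters:
  'l' => row 0
  'c' => row 1
  'd' => row 2
  'd' => row 1
  'i' => row 0
  'b' => row 1
  'h' => row 2
  'i' => row 1
Rows:
  Row 0: "li"
  Row 1: "cdbi"
  Row 2: "dh"
First row length: 2

2


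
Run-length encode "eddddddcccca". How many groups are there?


Input: eddddddcccca
Scanning for consecutive runs:
  Group 1: 'e' x 1 (positions 0-0)
  Group 2: 'd' x 6 (positions 1-6)
  Group 3: 'c' x 4 (positions 7-10)
  Group 4: 'a' x 1 (positions 11-11)
Total groups: 4

4


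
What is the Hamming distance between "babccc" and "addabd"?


Comparing "babccc" and "addabd" position by position:
  Position 0: 'b' vs 'a' => differ
  Position 1: 'a' vs 'd' => differ
  Position 2: 'b' vs 'd' => differ
  Position 3: 'c' vs 'a' => differ
  Position 4: 'c' vs 'b' => differ
  Position 5: 'c' vs 'd' => differ
Total differences (Hamming distance): 6

6


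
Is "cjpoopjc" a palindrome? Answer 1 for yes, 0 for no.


Input: cjpoopjc
Reversed: cjpoopjc
  Compare pos 0 ('c') with pos 7 ('c'): match
  Compare pos 1 ('j') with pos 6 ('j'): match
  Compare pos 2 ('p') with pos 5 ('p'): match
  Compare pos 3 ('o') with pos 4 ('o'): match
Result: palindrome

1


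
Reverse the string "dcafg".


Input: dcafg
Reading characters right to left:
  Position 4: 'g'
  Position 3: 'f'
  Position 2: 'a'
  Position 1: 'c'
  Position 0: 'd'
Reversed: gfacd

gfacd


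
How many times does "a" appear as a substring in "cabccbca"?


Searching for "a" in "cabccbca"
Scanning each position:
  Position 0: "c" => no
  Position 1: "a" => MATCH
  Position 2: "b" => no
  Position 3: "c" => no
  Position 4: "c" => no
  Position 5: "b" => no
  Position 6: "c" => no
  Position 7: "a" => MATCH
Total occurrences: 2

2


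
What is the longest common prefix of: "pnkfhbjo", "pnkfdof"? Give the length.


Words: pnkfhbjo, pnkfdof
  Position 0: all 'p' => match
  Position 1: all 'n' => match
  Position 2: all 'k' => match
  Position 3: all 'f' => match
  Position 4: ('h', 'd') => mismatch, stop
LCP = "pnkf" (length 4)

4


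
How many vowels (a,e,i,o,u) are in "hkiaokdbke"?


Input: hkiaokdbke
Checking each character:
  'h' at position 0: consonant
  'k' at position 1: consonant
  'i' at position 2: vowel (running total: 1)
  'a' at position 3: vowel (running total: 2)
  'o' at position 4: vowel (running total: 3)
  'k' at position 5: consonant
  'd' at position 6: consonant
  'b' at position 7: consonant
  'k' at position 8: consonant
  'e' at position 9: vowel (running total: 4)
Total vowels: 4

4


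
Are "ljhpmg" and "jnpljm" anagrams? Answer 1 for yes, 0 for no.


Strings: "ljhpmg", "jnpljm"
Sorted first:  ghjlmp
Sorted second: jjlmnp
Differ at position 0: 'g' vs 'j' => not anagrams

0


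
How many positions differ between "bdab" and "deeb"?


Comparing "bdab" and "deeb" position by position:
  Position 0: 'b' vs 'd' => DIFFER
  Position 1: 'd' vs 'e' => DIFFER
  Position 2: 'a' vs 'e' => DIFFER
  Position 3: 'b' vs 'b' => same
Positions that differ: 3

3


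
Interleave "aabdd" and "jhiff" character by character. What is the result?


Interleaving "aabdd" and "jhiff":
  Position 0: 'a' from first, 'j' from second => "aj"
  Position 1: 'a' from first, 'h' from second => "ah"
  Position 2: 'b' from first, 'i' from second => "bi"
  Position 3: 'd' from first, 'f' from second => "df"
  Position 4: 'd' from first, 'f' from second => "df"
Result: ajahbidfdf

ajahbidfdf


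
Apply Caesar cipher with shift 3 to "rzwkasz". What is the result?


Caesar cipher: shift "rzwkasz" by 3
  'r' (pos 17) + 3 = pos 20 = 'u'
  'z' (pos 25) + 3 = pos 2 = 'c'
  'w' (pos 22) + 3 = pos 25 = 'z'
  'k' (pos 10) + 3 = pos 13 = 'n'
  'a' (pos 0) + 3 = pos 3 = 'd'
  's' (pos 18) + 3 = pos 21 = 'v'
  'z' (pos 25) + 3 = pos 2 = 'c'
Result: uczndvc

uczndvc


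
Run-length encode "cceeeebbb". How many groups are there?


Input: cceeeebbb
Scanning for consecutive runs:
  Group 1: 'c' x 2 (positions 0-1)
  Group 2: 'e' x 4 (positions 2-5)
  Group 3: 'b' x 3 (positions 6-8)
Total groups: 3

3


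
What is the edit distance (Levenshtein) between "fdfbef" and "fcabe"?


Computing edit distance: "fdfbef" -> "fcabe"
DP table:
           f    c    a    b    e
      0    1    2    3    4    5
  f   1    0    1    2    3    4
  d   2    1    1    2    3    4
  f   3    2    2    2    3    4
  b   4    3    3    3    2    3
  e   5    4    4    4    3    2
  f   6    5    5    5    4    3
Edit distance = dp[6][5] = 3

3


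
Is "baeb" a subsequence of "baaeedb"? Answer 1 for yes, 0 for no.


Check if "baeb" is a subsequence of "baaeedb"
Greedy scan:
  Position 0 ('b'): matches sub[0] = 'b'
  Position 1 ('a'): matches sub[1] = 'a'
  Position 2 ('a'): no match needed
  Position 3 ('e'): matches sub[2] = 'e'
  Position 4 ('e'): no match needed
  Position 5 ('d'): no match needed
  Position 6 ('b'): matches sub[3] = 'b'
All 4 characters matched => is a subsequence

1


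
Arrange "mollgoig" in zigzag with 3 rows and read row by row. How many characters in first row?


Zigzag "mollgoig" into 3 rows:
Placing characters:
  'm' => row 0
  'o' => row 1
  'l' => row 2
  'l' => row 1
  'g' => row 0
  'o' => row 1
  'i' => row 2
  'g' => row 1
Rows:
  Row 0: "mg"
  Row 1: "olog"
  Row 2: "li"
First row length: 2

2


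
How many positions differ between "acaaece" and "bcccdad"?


Comparing "acaaece" and "bcccdad" position by position:
  Position 0: 'a' vs 'b' => DIFFER
  Position 1: 'c' vs 'c' => same
  Position 2: 'a' vs 'c' => DIFFER
  Position 3: 'a' vs 'c' => DIFFER
  Position 4: 'e' vs 'd' => DIFFER
  Position 5: 'c' vs 'a' => DIFFER
  Position 6: 'e' vs 'd' => DIFFER
Positions that differ: 6

6


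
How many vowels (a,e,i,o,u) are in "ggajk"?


Input: ggajk
Checking each character:
  'g' at position 0: consonant
  'g' at position 1: consonant
  'a' at position 2: vowel (running total: 1)
  'j' at position 3: consonant
  'k' at position 4: consonant
Total vowels: 1

1


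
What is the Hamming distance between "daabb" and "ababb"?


Comparing "daabb" and "ababb" position by position:
  Position 0: 'd' vs 'a' => differ
  Position 1: 'a' vs 'b' => differ
  Position 2: 'a' vs 'a' => same
  Position 3: 'b' vs 'b' => same
  Position 4: 'b' vs 'b' => same
Total differences (Hamming distance): 2

2


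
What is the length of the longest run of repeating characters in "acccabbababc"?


Input: "acccabbababc"
Scanning for longest run:
  Position 1 ('c'): new char, reset run to 1
  Position 2 ('c'): continues run of 'c', length=2
  Position 3 ('c'): continues run of 'c', length=3
  Position 4 ('a'): new char, reset run to 1
  Position 5 ('b'): new char, reset run to 1
  Position 6 ('b'): continues run of 'b', length=2
  Position 7 ('a'): new char, reset run to 1
  Position 8 ('b'): new char, reset run to 1
  Position 9 ('a'): new char, reset run to 1
  Position 10 ('b'): new char, reset run to 1
  Position 11 ('c'): new char, reset run to 1
Longest run: 'c' with length 3

3


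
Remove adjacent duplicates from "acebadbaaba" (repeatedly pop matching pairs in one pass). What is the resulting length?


Input: acebadbaaba
Stack-based adjacent duplicate removal:
  Read 'a': push. Stack: a
  Read 'c': push. Stack: ac
  Read 'e': push. Stack: ace
  Read 'b': push. Stack: aceb
  Read 'a': push. Stack: aceba
  Read 'd': push. Stack: acebad
  Read 'b': push. Stack: acebadb
  Read 'a': push. Stack: acebadba
  Read 'a': matches stack top 'a' => pop. Stack: acebadb
  Read 'b': matches stack top 'b' => pop. Stack: acebad
  Read 'a': push. Stack: acebada
Final stack: "acebada" (length 7)

7


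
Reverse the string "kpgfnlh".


Input: kpgfnlh
Reading characters right to left:
  Position 6: 'h'
  Position 5: 'l'
  Position 4: 'n'
  Position 3: 'f'
  Position 2: 'g'
  Position 1: 'p'
  Position 0: 'k'
Reversed: hlnfgpk

hlnfgpk


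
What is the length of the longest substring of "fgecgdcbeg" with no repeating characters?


Input: "fgecgdcbeg"
Sliding window (track last position of each char):
  Position 0 ('f'): window [0,0] length 1 -- new best
  Position 1 ('g'): window [0,1] length 2 -- new best
  Position 2 ('e'): window [0,2] length 3 -- new best
  Position 3 ('c'): window [0,3] length 4 -- new best
  Position 4 ('g'): repeat (last at 1), move window start to 2
  Position 4 ('g'): window [2,4] length 3
  Position 5 ('d'): window [2,5] length 4
  Position 6 ('c'): repeat (last at 3), move window start to 4
  Position 6 ('c'): window [4,6] length 3
  Position 7 ('b'): window [4,7] length 4
  Position 8 ('e'): window [4,8] length 5 -- new best
  Position 9 ('g'): repeat (last at 4), move window start to 5
  Position 9 ('g'): window [5,9] length 5
Longest substring with no repeats: "gdcbe" with length 5

5


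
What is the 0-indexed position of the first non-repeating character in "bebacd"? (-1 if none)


Input: bebacd
Character frequencies:
  'a': 1
  'b': 2
  'c': 1
  'd': 1
  'e': 1
Scanning left to right for freq == 1:
  Position 0 ('b'): freq=2, skip
  Position 1 ('e'): unique! => answer = 1

1


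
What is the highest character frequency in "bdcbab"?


Input: bdcbab
Character counts:
  'a': 1
  'b': 3
  'c': 1
  'd': 1
Maximum frequency: 3

3


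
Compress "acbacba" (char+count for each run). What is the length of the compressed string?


Input: acbacba
Runs:
  'a' x 1 => "a1"
  'c' x 1 => "c1"
  'b' x 1 => "b1"
  'a' x 1 => "a1"
  'c' x 1 => "c1"
  'b' x 1 => "b1"
  'a' x 1 => "a1"
Compressed: "a1c1b1a1c1b1a1"
Compressed length: 14

14


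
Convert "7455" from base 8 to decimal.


Input: "7455" in base 8
Positional expansion:
  Digit '7' (value 7) x 8^3 = 3584
  Digit '4' (value 4) x 8^2 = 256
  Digit '5' (value 5) x 8^1 = 40
  Digit '5' (value 5) x 8^0 = 5
Sum = 3885

3885


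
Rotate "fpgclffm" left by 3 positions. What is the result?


Input: "fpgclffm", rotate left by 3
First 3 characters: "fpg"
Remaining characters: "clffm"
Concatenate remaining + first: "clffm" + "fpg" = "clffmfpg"

clffmfpg


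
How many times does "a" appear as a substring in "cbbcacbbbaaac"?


Searching for "a" in "cbbcacbbbaaac"
Scanning each position:
  Position 0: "c" => no
  Position 1: "b" => no
  Position 2: "b" => no
  Position 3: "c" => no
  Position 4: "a" => MATCH
  Position 5: "c" => no
  Position 6: "b" => no
  Position 7: "b" => no
  Position 8: "b" => no
  Position 9: "a" => MATCH
  Position 10: "a" => MATCH
  Position 11: "a" => MATCH
  Position 12: "c" => no
Total occurrences: 4

4


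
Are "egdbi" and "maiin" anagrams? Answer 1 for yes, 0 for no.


Strings: "egdbi", "maiin"
Sorted first:  bdegi
Sorted second: aiimn
Differ at position 0: 'b' vs 'a' => not anagrams

0


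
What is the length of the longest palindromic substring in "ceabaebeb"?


Input: "ceabaebeb"
Checking substrings for palindromes:
  [1:6] "eabae" (len 5) => palindrome
  [2:5] "aba" (len 3) => palindrome
  [5:8] "ebe" (len 3) => palindrome
  [6:9] "beb" (len 3) => palindrome
Longest palindromic substring: "eabae" with length 5

5


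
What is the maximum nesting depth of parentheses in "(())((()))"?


Input: "(())((()))"
Tracking depth:
  Position 0 '(': depth becomes 1
  Position 1 '(': depth becomes 2
  Position 2 ')': depth becomes 1
  Position 3 ')': depth becomes 0
  Position 4 '(': depth becomes 1
  Position 5 '(': depth becomes 2
  Position 6 '(': depth becomes 3
  Position 7 ')': depth becomes 2
  Position 8 ')': depth becomes 1
  Position 9 ')': depth becomes 0
Maximum depth reached: 3

3


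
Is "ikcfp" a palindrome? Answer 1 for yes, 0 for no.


Input: ikcfp
Reversed: pfcki
  Compare pos 0 ('i') with pos 4 ('p'): MISMATCH
  Compare pos 1 ('k') with pos 3 ('f'): MISMATCH
Result: not a palindrome

0


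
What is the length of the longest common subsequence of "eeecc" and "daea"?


LCS of "eeecc" and "daea"
DP table:
           d    a    e    a
      0    0    0    0    0
  e   0    0    0    1    1
  e   0    0    0    1    1
  e   0    0    0    1    1
  c   0    0    0    1    1
  c   0    0    0    1    1
LCS length = dp[5][4] = 1

1


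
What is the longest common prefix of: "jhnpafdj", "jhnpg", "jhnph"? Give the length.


Words: jhnpafdj, jhnpg, jhnph
  Position 0: all 'j' => match
  Position 1: all 'h' => match
  Position 2: all 'n' => match
  Position 3: all 'p' => match
  Position 4: ('a', 'g', 'h') => mismatch, stop
LCP = "jhnp" (length 4)

4


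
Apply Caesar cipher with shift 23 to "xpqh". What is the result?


Caesar cipher: shift "xpqh" by 23
  'x' (pos 23) + 23 = pos 20 = 'u'
  'p' (pos 15) + 23 = pos 12 = 'm'
  'q' (pos 16) + 23 = pos 13 = 'n'
  'h' (pos 7) + 23 = pos 4 = 'e'
Result: umne

umne


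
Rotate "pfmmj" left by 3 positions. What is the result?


Input: "pfmmj", rotate left by 3
First 3 characters: "pfm"
Remaining characters: "mj"
Concatenate remaining + first: "mj" + "pfm" = "mjpfm"

mjpfm


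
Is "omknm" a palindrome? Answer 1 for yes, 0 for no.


Input: omknm
Reversed: mnkmo
  Compare pos 0 ('o') with pos 4 ('m'): MISMATCH
  Compare pos 1 ('m') with pos 3 ('n'): MISMATCH
Result: not a palindrome

0


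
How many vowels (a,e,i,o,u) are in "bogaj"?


Input: bogaj
Checking each character:
  'b' at position 0: consonant
  'o' at position 1: vowel (running total: 1)
  'g' at position 2: consonant
  'a' at position 3: vowel (running total: 2)
  'j' at position 4: consonant
Total vowels: 2

2


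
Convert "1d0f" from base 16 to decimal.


Input: "1d0f" in base 16
Positional expansion:
  Digit '1' (value 1) x 16^3 = 4096
  Digit 'd' (value 13) x 16^2 = 3328
  Digit '0' (value 0) x 16^1 = 0
  Digit 'f' (value 15) x 16^0 = 15
Sum = 7439

7439


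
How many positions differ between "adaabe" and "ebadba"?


Comparing "adaabe" and "ebadba" position by position:
  Position 0: 'a' vs 'e' => DIFFER
  Position 1: 'd' vs 'b' => DIFFER
  Position 2: 'a' vs 'a' => same
  Position 3: 'a' vs 'd' => DIFFER
  Position 4: 'b' vs 'b' => same
  Position 5: 'e' vs 'a' => DIFFER
Positions that differ: 4

4


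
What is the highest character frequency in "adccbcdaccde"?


Input: adccbcdaccde
Character counts:
  'a': 2
  'b': 1
  'c': 5
  'd': 3
  'e': 1
Maximum frequency: 5

5


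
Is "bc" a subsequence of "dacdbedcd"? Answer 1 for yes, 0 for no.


Check if "bc" is a subsequence of "dacdbedcd"
Greedy scan:
  Position 0 ('d'): no match needed
  Position 1 ('a'): no match needed
  Position 2 ('c'): no match needed
  Position 3 ('d'): no match needed
  Position 4 ('b'): matches sub[0] = 'b'
  Position 5 ('e'): no match needed
  Position 6 ('d'): no match needed
  Position 7 ('c'): matches sub[1] = 'c'
  Position 8 ('d'): no match needed
All 2 characters matched => is a subsequence

1


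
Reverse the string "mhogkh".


Input: mhogkh
Reading characters right to left:
  Position 5: 'h'
  Position 4: 'k'
  Position 3: 'g'
  Position 2: 'o'
  Position 1: 'h'
  Position 0: 'm'
Reversed: hkgohm

hkgohm


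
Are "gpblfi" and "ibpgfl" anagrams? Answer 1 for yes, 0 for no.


Strings: "gpblfi", "ibpgfl"
Sorted first:  bfgilp
Sorted second: bfgilp
Sorted forms match => anagrams

1


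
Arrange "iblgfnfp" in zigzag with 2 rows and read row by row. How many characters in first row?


Zigzag "iblgfnfp" into 2 rows:
Placing characters:
  'i' => row 0
  'b' => row 1
  'l' => row 0
  'g' => row 1
  'f' => row 0
  'n' => row 1
  'f' => row 0
  'p' => row 1
Rows:
  Row 0: "ilff"
  Row 1: "bgnp"
First row length: 4

4


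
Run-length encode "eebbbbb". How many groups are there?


Input: eebbbbb
Scanning for consecutive runs:
  Group 1: 'e' x 2 (positions 0-1)
  Group 2: 'b' x 5 (positions 2-6)
Total groups: 2

2


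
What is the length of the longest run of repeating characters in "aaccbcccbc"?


Input: "aaccbcccbc"
Scanning for longest run:
  Position 1 ('a'): continues run of 'a', length=2
  Position 2 ('c'): new char, reset run to 1
  Position 3 ('c'): continues run of 'c', length=2
  Position 4 ('b'): new char, reset run to 1
  Position 5 ('c'): new char, reset run to 1
  Position 6 ('c'): continues run of 'c', length=2
  Position 7 ('c'): continues run of 'c', length=3
  Position 8 ('b'): new char, reset run to 1
  Position 9 ('c'): new char, reset run to 1
Longest run: 'c' with length 3

3


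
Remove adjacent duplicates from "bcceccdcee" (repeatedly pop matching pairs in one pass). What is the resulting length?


Input: bcceccdcee
Stack-based adjacent duplicate removal:
  Read 'b': push. Stack: b
  Read 'c': push. Stack: bc
  Read 'c': matches stack top 'c' => pop. Stack: b
  Read 'e': push. Stack: be
  Read 'c': push. Stack: bec
  Read 'c': matches stack top 'c' => pop. Stack: be
  Read 'd': push. Stack: bed
  Read 'c': push. Stack: bedc
  Read 'e': push. Stack: bedce
  Read 'e': matches stack top 'e' => pop. Stack: bedc
Final stack: "bedc" (length 4)

4


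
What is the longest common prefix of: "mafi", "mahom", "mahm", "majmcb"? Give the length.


Words: mafi, mahom, mahm, majmcb
  Position 0: all 'm' => match
  Position 1: all 'a' => match
  Position 2: ('f', 'h', 'h', 'j') => mismatch, stop
LCP = "ma" (length 2)

2


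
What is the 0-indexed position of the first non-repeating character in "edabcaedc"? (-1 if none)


Input: edabcaedc
Character frequencies:
  'a': 2
  'b': 1
  'c': 2
  'd': 2
  'e': 2
Scanning left to right for freq == 1:
  Position 0 ('e'): freq=2, skip
  Position 1 ('d'): freq=2, skip
  Position 2 ('a'): freq=2, skip
  Position 3 ('b'): unique! => answer = 3

3


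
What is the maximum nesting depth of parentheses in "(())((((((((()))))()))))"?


Input: "(())((((((((()))))()))))"
Tracking depth:
  Position 0 '(': depth becomes 1
  Position 1 '(': depth becomes 2
  Position 2 ')': depth becomes 1
  Position 3 ')': depth becomes 0
  Position 4 '(': depth becomes 1
  Position 5 '(': depth becomes 2
  Position 6 '(': depth becomes 3
  Position 7 '(': depth becomes 4
  Position 8 '(': depth becomes 5
  Position 9 '(': depth becomes 6
  Position 10 '(': depth becomes 7
  Position 11 '(': depth becomes 8
  Position 12 '(': depth becomes 9
  Position 13 ')': depth becomes 8
  Position 14 ')': depth becomes 7
  Position 15 ')': depth becomes 6
  Position 16 ')': depth becomes 5
  Position 17 ')': depth becomes 4
  Position 18 '(': depth becomes 5
  Position 19 ')': depth becomes 4
  Position 20 ')': depth becomes 3
  Position 21 ')': depth becomes 2
  Position 22 ')': depth becomes 1
  Position 23 ')': depth becomes 0
Maximum depth reached: 9

9


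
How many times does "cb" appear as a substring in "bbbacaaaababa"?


Searching for "cb" in "bbbacaaaababa"
Scanning each position:
  Position 0: "bb" => no
  Position 1: "bb" => no
  Position 2: "ba" => no
  Position 3: "ac" => no
  Position 4: "ca" => no
  Position 5: "aa" => no
  Position 6: "aa" => no
  Position 7: "aa" => no
  Position 8: "ab" => no
  Position 9: "ba" => no
  Position 10: "ab" => no
  Position 11: "ba" => no
Total occurrences: 0

0


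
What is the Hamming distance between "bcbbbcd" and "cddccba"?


Comparing "bcbbbcd" and "cddccba" position by position:
  Position 0: 'b' vs 'c' => differ
  Position 1: 'c' vs 'd' => differ
  Position 2: 'b' vs 'd' => differ
  Position 3: 'b' vs 'c' => differ
  Position 4: 'b' vs 'c' => differ
  Position 5: 'c' vs 'b' => differ
  Position 6: 'd' vs 'a' => differ
Total differences (Hamming distance): 7

7


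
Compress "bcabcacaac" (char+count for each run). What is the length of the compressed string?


Input: bcabcacaac
Runs:
  'b' x 1 => "b1"
  'c' x 1 => "c1"
  'a' x 1 => "a1"
  'b' x 1 => "b1"
  'c' x 1 => "c1"
  'a' x 1 => "a1"
  'c' x 1 => "c1"
  'a' x 2 => "a2"
  'c' x 1 => "c1"
Compressed: "b1c1a1b1c1a1c1a2c1"
Compressed length: 18

18


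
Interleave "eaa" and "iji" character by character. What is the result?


Interleaving "eaa" and "iji":
  Position 0: 'e' from first, 'i' from second => "ei"
  Position 1: 'a' from first, 'j' from second => "aj"
  Position 2: 'a' from first, 'i' from second => "ai"
Result: eiajai

eiajai


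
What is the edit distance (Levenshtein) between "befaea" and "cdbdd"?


Computing edit distance: "befaea" -> "cdbdd"
DP table:
           c    d    b    d    d
      0    1    2    3    4    5
  b   1    1    2    2    3    4
  e   2    2    2    3    3    4
  f   3    3    3    3    4    4
  a   4    4    4    4    4    5
  e   5    5    5    5    5    5
  a   6    6    6    6    6    6
Edit distance = dp[6][5] = 6

6


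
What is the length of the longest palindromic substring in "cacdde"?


Input: "cacdde"
Checking substrings for palindromes:
  [0:3] "cac" (len 3) => palindrome
  [3:5] "dd" (len 2) => palindrome
Longest palindromic substring: "cac" with length 3

3


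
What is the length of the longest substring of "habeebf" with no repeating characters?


Input: "habeebf"
Sliding window (track last position of each char):
  Position 0 ('h'): window [0,0] length 1 -- new best
  Position 1 ('a'): window [0,1] length 2 -- new best
  Position 2 ('b'): window [0,2] length 3 -- new best
  Position 3 ('e'): window [0,3] length 4 -- new best
  Position 4 ('e'): repeat (last at 3), move window start to 4
  Position 4 ('e'): window [4,4] length 1
  Position 5 ('b'): window [4,5] length 2
  Position 6 ('f'): window [4,6] length 3
Longest substring with no repeats: "habe" with length 4

4


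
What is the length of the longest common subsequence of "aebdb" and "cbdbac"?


LCS of "aebdb" and "cbdbac"
DP table:
           c    b    d    b    a    c
      0    0    0    0    0    0    0
  a   0    0    0    0    0    1    1
  e   0    0    0    0    0    1    1
  b   0    0    1    1    1    1    1
  d   0    0    1    2    2    2    2
  b   0    0    1    2    3    3    3
LCS length = dp[5][6] = 3

3


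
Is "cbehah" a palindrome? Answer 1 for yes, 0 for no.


Input: cbehah
Reversed: hahebc
  Compare pos 0 ('c') with pos 5 ('h'): MISMATCH
  Compare pos 1 ('b') with pos 4 ('a'): MISMATCH
  Compare pos 2 ('e') with pos 3 ('h'): MISMATCH
Result: not a palindrome

0


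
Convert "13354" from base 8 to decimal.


Input: "13354" in base 8
Positional expansion:
  Digit '1' (value 1) x 8^4 = 4096
  Digit '3' (value 3) x 8^3 = 1536
  Digit '3' (value 3) x 8^2 = 192
  Digit '5' (value 5) x 8^1 = 40
  Digit '4' (value 4) x 8^0 = 4
Sum = 5868

5868


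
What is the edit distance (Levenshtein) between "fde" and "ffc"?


Computing edit distance: "fde" -> "ffc"
DP table:
           f    f    c
      0    1    2    3
  f   1    0    1    2
  d   2    1    1    2
  e   3    2    2    2
Edit distance = dp[3][3] = 2

2


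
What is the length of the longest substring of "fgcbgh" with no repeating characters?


Input: "fgcbgh"
Sliding window (track last position of each char):
  Position 0 ('f'): window [0,0] length 1 -- new best
  Position 1 ('g'): window [0,1] length 2 -- new best
  Position 2 ('c'): window [0,2] length 3 -- new best
  Position 3 ('b'): window [0,3] length 4 -- new best
  Position 4 ('g'): repeat (last at 1), move window start to 2
  Position 4 ('g'): window [2,4] length 3
  Position 5 ('h'): window [2,5] length 4
Longest substring with no repeats: "fgcb" with length 4

4


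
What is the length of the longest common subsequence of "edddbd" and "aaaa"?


LCS of "edddbd" and "aaaa"
DP table:
           a    a    a    a
      0    0    0    0    0
  e   0    0    0    0    0
  d   0    0    0    0    0
  d   0    0    0    0    0
  d   0    0    0    0    0
  b   0    0    0    0    0
  d   0    0    0    0    0
LCS length = dp[6][4] = 0

0


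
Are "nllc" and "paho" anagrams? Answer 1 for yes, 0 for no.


Strings: "nllc", "paho"
Sorted first:  clln
Sorted second: ahop
Differ at position 0: 'c' vs 'a' => not anagrams

0


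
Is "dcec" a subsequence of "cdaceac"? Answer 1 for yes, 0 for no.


Check if "dcec" is a subsequence of "cdaceac"
Greedy scan:
  Position 0 ('c'): no match needed
  Position 1 ('d'): matches sub[0] = 'd'
  Position 2 ('a'): no match needed
  Position 3 ('c'): matches sub[1] = 'c'
  Position 4 ('e'): matches sub[2] = 'e'
  Position 5 ('a'): no match needed
  Position 6 ('c'): matches sub[3] = 'c'
All 4 characters matched => is a subsequence

1


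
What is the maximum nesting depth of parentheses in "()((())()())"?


Input: "()((())()())"
Tracking depth:
  Position 0 '(': depth becomes 1
  Position 1 ')': depth becomes 0
  Position 2 '(': depth becomes 1
  Position 3 '(': depth becomes 2
  Position 4 '(': depth becomes 3
  Position 5 ')': depth becomes 2
  Position 6 ')': depth becomes 1
  Position 7 '(': depth becomes 2
  Position 8 ')': depth becomes 1
  Position 9 '(': depth becomes 2
  Position 10 ')': depth becomes 1
  Position 11 ')': depth becomes 0
Maximum depth reached: 3

3


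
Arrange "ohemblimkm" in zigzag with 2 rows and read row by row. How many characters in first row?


Zigzag "ohemblimkm" into 2 rows:
Placing characters:
  'o' => row 0
  'h' => row 1
  'e' => row 0
  'm' => row 1
  'b' => row 0
  'l' => row 1
  'i' => row 0
  'm' => row 1
  'k' => row 0
  'm' => row 1
Rows:
  Row 0: "oebik"
  Row 1: "hmlmm"
First row length: 5

5


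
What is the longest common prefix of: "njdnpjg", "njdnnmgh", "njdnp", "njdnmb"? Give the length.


Words: njdnpjg, njdnnmgh, njdnp, njdnmb
  Position 0: all 'n' => match
  Position 1: all 'j' => match
  Position 2: all 'd' => match
  Position 3: all 'n' => match
  Position 4: ('p', 'n', 'p', 'm') => mismatch, stop
LCP = "njdn" (length 4)

4


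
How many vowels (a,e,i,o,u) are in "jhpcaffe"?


Input: jhpcaffe
Checking each character:
  'j' at position 0: consonant
  'h' at position 1: consonant
  'p' at position 2: consonant
  'c' at position 3: consonant
  'a' at position 4: vowel (running total: 1)
  'f' at position 5: consonant
  'f' at position 6: consonant
  'e' at position 7: vowel (running total: 2)
Total vowels: 2

2


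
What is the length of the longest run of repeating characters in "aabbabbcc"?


Input: "aabbabbcc"
Scanning for longest run:
  Position 1 ('a'): continues run of 'a', length=2
  Position 2 ('b'): new char, reset run to 1
  Position 3 ('b'): continues run of 'b', length=2
  Position 4 ('a'): new char, reset run to 1
  Position 5 ('b'): new char, reset run to 1
  Position 6 ('b'): continues run of 'b', length=2
  Position 7 ('c'): new char, reset run to 1
  Position 8 ('c'): continues run of 'c', length=2
Longest run: 'a' with length 2

2


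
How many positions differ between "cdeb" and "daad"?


Comparing "cdeb" and "daad" position by position:
  Position 0: 'c' vs 'd' => DIFFER
  Position 1: 'd' vs 'a' => DIFFER
  Position 2: 'e' vs 'a' => DIFFER
  Position 3: 'b' vs 'd' => DIFFER
Positions that differ: 4

4


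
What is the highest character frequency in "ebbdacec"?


Input: ebbdacec
Character counts:
  'a': 1
  'b': 2
  'c': 2
  'd': 1
  'e': 2
Maximum frequency: 2

2


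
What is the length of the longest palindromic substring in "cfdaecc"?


Input: "cfdaecc"
Checking substrings for palindromes:
  [5:7] "cc" (len 2) => palindrome
Longest palindromic substring: "cc" with length 2

2


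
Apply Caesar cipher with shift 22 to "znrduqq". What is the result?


Caesar cipher: shift "znrduqq" by 22
  'z' (pos 25) + 22 = pos 21 = 'v'
  'n' (pos 13) + 22 = pos 9 = 'j'
  'r' (pos 17) + 22 = pos 13 = 'n'
  'd' (pos 3) + 22 = pos 25 = 'z'
  'u' (pos 20) + 22 = pos 16 = 'q'
  'q' (pos 16) + 22 = pos 12 = 'm'
  'q' (pos 16) + 22 = pos 12 = 'm'
Result: vjnzqmm

vjnzqmm


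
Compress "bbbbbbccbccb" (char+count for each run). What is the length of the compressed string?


Input: bbbbbbccbccb
Runs:
  'b' x 6 => "b6"
  'c' x 2 => "c2"
  'b' x 1 => "b1"
  'c' x 2 => "c2"
  'b' x 1 => "b1"
Compressed: "b6c2b1c2b1"
Compressed length: 10

10
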